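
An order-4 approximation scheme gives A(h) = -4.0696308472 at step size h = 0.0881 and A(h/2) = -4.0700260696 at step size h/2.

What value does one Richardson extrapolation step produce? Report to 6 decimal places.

Error is O(h^4); halving h shrinks it by 2^4 = 16.
Weighted: (-65.1204171136) − (-4.0696308472) = -61.0507862664
Extrapolated: (-61.0507862664) / 15 = -4.0700524178

-4.070052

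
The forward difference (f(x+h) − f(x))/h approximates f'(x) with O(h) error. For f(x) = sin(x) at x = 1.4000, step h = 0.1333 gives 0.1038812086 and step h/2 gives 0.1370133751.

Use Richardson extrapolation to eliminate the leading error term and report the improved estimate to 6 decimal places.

Order 1 gives 2^r = 2 and 2^r − 1 = 1.
Top: 2(0.1370133751) − (0.1038812086) = 0.1701455416
Divide by 2^1 − 1 = 1.
0.1701455416 ÷ 1 = 0.1701455416
Shift from A(h/2): +0.0331321665.

0.170146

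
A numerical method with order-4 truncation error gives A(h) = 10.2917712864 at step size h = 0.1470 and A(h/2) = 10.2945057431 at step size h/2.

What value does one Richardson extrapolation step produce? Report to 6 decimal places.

r = 4, so 2^r = 16.
2^4×A(h/2) = 164.7120918896; minus A(h) gives 154.4203206032.
Denominator 16 − 1 = 15.
So the Richardson estimate is 10.2946880402.

10.294688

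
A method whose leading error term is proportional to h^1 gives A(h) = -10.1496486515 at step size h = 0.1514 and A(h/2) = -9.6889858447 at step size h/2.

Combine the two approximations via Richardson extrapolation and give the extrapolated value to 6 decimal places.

-9.228323

Leading term ∝ h^1; use weight 2 = 2^1.
2×(-9.6889858447) = -19.3779716894; (-19.3779716894) − (-10.1496486515) = -9.2283230379
R = (-9.2283230379)/1 = -9.2283230379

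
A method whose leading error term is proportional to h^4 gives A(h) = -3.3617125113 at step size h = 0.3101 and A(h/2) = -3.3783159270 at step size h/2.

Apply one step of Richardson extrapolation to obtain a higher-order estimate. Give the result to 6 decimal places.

r = 4, so 2^r = 16.
2^4·A(h/2) = -54.0530548320; minus A(h) gives -50.6913423207.
Denominator 16 − 1 = 15.
(-50.6913423207) ÷ 15 = -3.3794228214
Correction |R − A(h/2)| = 1.107e-03; gap |A(h/2) − A(h)| = 1.660e-02.

-3.379423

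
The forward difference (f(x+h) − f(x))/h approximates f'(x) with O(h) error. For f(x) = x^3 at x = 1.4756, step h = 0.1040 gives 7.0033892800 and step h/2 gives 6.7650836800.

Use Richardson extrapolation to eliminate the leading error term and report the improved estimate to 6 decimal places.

Method order is 1; weight 2^1 = 2.
Top: 2(6.7650836800) − (7.0033892800) = 6.5267780800
Denominator 2 − 1 = 1.
Result: 6.5267780800
Shift from A(h/2): −0.2383056000.

6.526778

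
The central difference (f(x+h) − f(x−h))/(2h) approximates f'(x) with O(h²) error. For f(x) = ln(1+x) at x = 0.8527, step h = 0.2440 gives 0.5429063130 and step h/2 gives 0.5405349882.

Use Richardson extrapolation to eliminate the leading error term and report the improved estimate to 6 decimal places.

r = 2: numerator weight 4, denominator 3.
4*0.5405349882 = 2.1621399528; subtract 0.5429063130 → 1.6192336398
R = 1.6192336398/3 = 0.5397445466
Gap between inputs: 2.371e-03; correction applied: −0.0007904416.

0.539745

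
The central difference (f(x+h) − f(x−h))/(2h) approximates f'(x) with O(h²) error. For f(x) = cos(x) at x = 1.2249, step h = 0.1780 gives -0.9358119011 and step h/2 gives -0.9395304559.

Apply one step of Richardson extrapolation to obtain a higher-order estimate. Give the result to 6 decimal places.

Error is O(h^2); halving h shrinks it by 2^2 = 4.
4·(-0.9395304559) = -3.7581218236; subtract (-0.9358119011) → -2.8223099225
Divide by 2^2 − 1 = 3.
So the Richardson estimate is -0.9407699742.

-0.940770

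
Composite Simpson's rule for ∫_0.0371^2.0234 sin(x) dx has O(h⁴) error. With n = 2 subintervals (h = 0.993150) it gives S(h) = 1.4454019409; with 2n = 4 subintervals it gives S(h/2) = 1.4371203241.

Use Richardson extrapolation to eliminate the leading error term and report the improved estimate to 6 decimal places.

1.436568

Method order is 4; weight 2^4 = 16.
16×1.4371203241 = 22.9939251856; subtract 1.4454019409 → 21.5485232447
(16×1.4371203241 − 1.4454019409)/(16 − 1) = 1.4365682163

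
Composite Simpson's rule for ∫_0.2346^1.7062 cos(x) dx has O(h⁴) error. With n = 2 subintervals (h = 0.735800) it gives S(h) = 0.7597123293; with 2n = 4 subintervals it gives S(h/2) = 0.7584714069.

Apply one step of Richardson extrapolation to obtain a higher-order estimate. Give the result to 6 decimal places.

0.758389

Error is O(h^4); halving h shrinks it by 2^4 = 16.
16*0.7584714069 = 12.1355425104; 12.1355425104 − 0.7597123293 = 11.3758301811
R = 11.3758301811/15 = 0.7583886787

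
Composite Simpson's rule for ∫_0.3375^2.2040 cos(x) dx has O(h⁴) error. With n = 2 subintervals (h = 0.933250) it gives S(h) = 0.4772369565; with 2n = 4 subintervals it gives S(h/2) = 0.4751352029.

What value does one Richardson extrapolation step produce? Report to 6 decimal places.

Method order is 4; weight 2^4 = 16.
Top: 16(0.4751352029) − (0.4772369565) = 7.1249262899
R = 7.1249262899/15 = 0.4749950860

0.474995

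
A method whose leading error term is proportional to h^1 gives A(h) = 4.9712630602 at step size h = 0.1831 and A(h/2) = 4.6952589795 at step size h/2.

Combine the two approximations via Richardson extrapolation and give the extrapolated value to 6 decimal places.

Order 1 gives 2^r = 2 and 2^r − 1 = 1.
2×4.6952589795 − 4.9712630602 = 4.4192548988
Extrapolated: 4.4192548988 / 1 = 4.4192548988
Correction |R − A(h/2)| = 2.760e-01; gap |A(h/2) − A(h)| = 2.760e-01.

4.419255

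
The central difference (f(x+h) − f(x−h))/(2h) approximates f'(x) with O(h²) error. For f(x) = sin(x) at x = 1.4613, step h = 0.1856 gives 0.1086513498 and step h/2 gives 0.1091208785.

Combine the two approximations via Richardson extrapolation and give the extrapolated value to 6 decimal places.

Leading term ∝ h^2; use weight 4 = 2^2.
4·0.1091208785 − 0.1086513498 = 0.3278321642
Divide by 2^2 − 1 = 3.
R = 0.3278321642/3 = 0.1092773881
Gap between inputs: 4.695e-04; correction applied: +0.0001565096.

0.109277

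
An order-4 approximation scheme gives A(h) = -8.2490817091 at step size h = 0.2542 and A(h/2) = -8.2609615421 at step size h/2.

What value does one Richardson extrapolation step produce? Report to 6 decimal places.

Error is O(h^4); halving h shrinks it by 2^4 = 16.
Difference of the inputs: -8.2609615421 − (-8.2490817091) = -0.0118798330
Divide by 2^4 − 1 = 15: (-0.0118798330)/15 = -0.0007919889
R = A(h/2) + (A(h/2) − A(h))/15 = -8.2609615421 − 0.0007919889 = -8.2617535310

-8.261754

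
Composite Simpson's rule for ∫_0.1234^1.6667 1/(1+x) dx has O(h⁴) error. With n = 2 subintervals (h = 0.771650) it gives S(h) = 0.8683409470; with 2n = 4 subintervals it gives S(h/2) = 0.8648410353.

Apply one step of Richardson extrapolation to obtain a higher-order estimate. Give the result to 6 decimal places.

0.864608

r = 4: numerator weight 16, denominator 15.
16 × 0.8648410353 = 13.8374565648; subtract 0.8683409470 → 12.9691156178
Divide by 2^4 − 1 = 15.
12.9691156178 ÷ 15 = 0.8646077079
Correction |R − A(h/2)| = 2.333e-04; gap |A(h/2) − A(h)| = 3.500e-03.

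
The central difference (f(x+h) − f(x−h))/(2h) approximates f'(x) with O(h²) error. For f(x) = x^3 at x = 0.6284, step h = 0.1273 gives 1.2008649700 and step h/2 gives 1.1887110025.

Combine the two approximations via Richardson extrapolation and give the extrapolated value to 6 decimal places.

Leading term ∝ h^2; use weight 4 = 2^2.
Difference of the inputs: 1.1887110025 − 1.2008649700 = -0.0121539675
Correction (A(h/2) − A(h))/(4 − 1) = (-0.0121539675)/3 = -0.0040513225
R = 1.1887110025 − 0.0040513225 = 1.1846596800

1.184660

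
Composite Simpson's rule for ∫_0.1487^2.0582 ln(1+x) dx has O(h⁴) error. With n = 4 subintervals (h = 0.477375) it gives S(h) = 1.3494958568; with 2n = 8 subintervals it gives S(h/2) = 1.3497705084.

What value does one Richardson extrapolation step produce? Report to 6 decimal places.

With r = 4 the leading error scales as h^4, so the weight is 2^4 = 16.
Numerator 16×A(h/2) − A(h) = 16×1.3497705084 − 1.3494958568 = 20.2468322776
20.2468322776 ÷ 15 = 1.3497888185

1.349789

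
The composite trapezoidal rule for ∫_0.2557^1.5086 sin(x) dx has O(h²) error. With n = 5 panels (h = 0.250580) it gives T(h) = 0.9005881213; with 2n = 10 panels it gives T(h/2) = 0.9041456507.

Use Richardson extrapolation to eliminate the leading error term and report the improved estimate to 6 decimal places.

0.905331

With r = 2 the leading error scales as h^2, so the weight is 2^2 = 4.
2^2 × A(h/2) = 3.6165826028; minus A(h) gives 2.7159944815.
R = 2.7159944815/3 = 0.9053314938
Shift from A(h/2): +0.0011858431.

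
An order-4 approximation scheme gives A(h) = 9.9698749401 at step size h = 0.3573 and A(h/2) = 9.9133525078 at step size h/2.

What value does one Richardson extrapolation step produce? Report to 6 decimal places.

r = 4: numerator weight 16, denominator 15.
16×9.9133525078 = 158.6136401248; 158.6136401248 − 9.9698749401 = 148.6437651847
148.6437651847 ÷ 15 = 9.9095843456

9.909584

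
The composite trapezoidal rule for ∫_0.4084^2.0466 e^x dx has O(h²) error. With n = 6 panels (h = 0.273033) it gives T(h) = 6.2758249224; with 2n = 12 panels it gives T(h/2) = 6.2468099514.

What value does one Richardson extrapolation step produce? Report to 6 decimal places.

6.237138

r = 2, so 2^r = 4.
Numerator 4·A(h/2) − A(h) = 4·6.2468099514 − 6.2758249224 = 18.7114148832
Divide by 2^2 − 1 = 3.
Extrapolated: 18.7114148832 / 3 = 6.2371382944
Shift from A(h/2): −0.0096716570.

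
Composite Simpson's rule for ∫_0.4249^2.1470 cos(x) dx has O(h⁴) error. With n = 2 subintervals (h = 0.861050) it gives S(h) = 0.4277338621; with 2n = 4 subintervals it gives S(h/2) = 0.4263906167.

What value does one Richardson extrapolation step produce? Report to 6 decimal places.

Leading term ∝ h^4; use weight 16 = 2^4.
Top: 16(0.4263906167) − (0.4277338621) = 6.3945160051
Extrapolated: 6.3945160051 / 15 = 0.4263010670
Gap between inputs: 1.343e-03; correction applied: −0.0000895497.

0.426301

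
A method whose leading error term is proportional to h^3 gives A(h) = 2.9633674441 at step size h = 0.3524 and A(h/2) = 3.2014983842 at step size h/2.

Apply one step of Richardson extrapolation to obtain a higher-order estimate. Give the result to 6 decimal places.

Leading term ∝ h^3; use weight 8 = 2^3.
2^3×A(h/2) = 25.6119870736; minus A(h) gives 22.6486196295.
Denominator 8 − 1 = 7.
So the Richardson estimate is 3.2355170899.
Correction |R − A(h/2)| = 3.402e-02; gap |A(h/2) − A(h)| = 2.381e-01.

3.235517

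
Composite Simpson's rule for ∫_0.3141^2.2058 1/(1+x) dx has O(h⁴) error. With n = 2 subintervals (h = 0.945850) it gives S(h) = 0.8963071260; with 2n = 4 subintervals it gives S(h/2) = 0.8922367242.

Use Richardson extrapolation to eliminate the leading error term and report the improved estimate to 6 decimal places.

Leading term ∝ h^4; use weight 16 = 2^4.
Difference of the inputs: 0.8922367242 − 0.8963071260 = -0.0040704018
Correction (A(h/2) − A(h))/(16 − 1) = (-0.0040704018)/15 = -0.0002713601
R = 0.8922367242 − 0.0002713601 = 0.8919653641

0.891965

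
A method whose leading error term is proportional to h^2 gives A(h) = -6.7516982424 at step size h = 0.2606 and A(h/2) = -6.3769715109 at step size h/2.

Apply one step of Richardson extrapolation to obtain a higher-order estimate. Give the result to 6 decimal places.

-6.252063

Method order is 2; weight 2^2 = 4.
Numerator 4·A(h/2) − A(h) = 4·(-6.3769715109) − (-6.7516982424) = -18.7561878012
Denominator 4 − 1 = 3.
(-18.7561878012) ÷ 3 = -6.2520626004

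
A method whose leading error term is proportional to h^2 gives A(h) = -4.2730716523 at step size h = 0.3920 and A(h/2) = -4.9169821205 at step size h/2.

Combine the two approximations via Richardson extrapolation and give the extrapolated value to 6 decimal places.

-5.131619

Leading term ∝ h^2; use weight 4 = 2^2.
2^2·A(h/2) = -19.6679284820; minus A(h) gives -15.3948568297.
(-15.3948568297) ÷ 3 = -5.1316189432
Correction |R − A(h/2)| = 2.146e-01; gap |A(h/2) − A(h)| = 6.439e-01.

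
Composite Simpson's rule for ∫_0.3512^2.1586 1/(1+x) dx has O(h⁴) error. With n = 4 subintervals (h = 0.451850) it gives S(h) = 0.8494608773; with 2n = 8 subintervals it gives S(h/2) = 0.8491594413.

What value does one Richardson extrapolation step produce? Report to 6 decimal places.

0.849139

Leading term ∝ h^4; use weight 16 = 2^4.
Numerator 16 × A(h/2) − A(h) = 16 × 0.8491594413 − 0.8494608773 = 12.7370901835
12.7370901835 ÷ 15 = 0.8491393456
Correction |R − A(h/2)| = 2.010e-05; gap |A(h/2) − A(h)| = 3.014e-04.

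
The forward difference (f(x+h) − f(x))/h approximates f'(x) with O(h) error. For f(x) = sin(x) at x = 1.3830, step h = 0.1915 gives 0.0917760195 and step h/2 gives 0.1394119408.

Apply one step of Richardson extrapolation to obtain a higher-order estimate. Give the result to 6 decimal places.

0.187048

Order 1 gives 2^r = 2 and 2^r − 1 = 1.
2×0.1394119408 = 0.2788238816; subtract 0.0917760195 → 0.1870478621
Denominator 2 − 1 = 1.
0.1870478621 ÷ 1 = 0.1870478621
Shift from A(h/2): +0.0476359213.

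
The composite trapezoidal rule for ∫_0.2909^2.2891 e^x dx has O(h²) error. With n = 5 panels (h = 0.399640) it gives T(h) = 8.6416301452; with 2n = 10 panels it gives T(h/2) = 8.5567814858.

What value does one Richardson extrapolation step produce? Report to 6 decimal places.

8.528499

r = 2: numerator weight 4, denominator 3.
Weighted: 34.2271259432 − 8.6416301452 = 25.5854957980
Denominator 4 − 1 = 3.
R = 25.5854957980/3 = 8.5284985993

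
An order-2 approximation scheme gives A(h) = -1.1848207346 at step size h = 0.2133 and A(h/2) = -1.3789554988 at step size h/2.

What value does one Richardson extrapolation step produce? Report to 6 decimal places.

-1.443667

The method has order 2: 2^2 = 4.
4×(-1.3789554988) = -5.5158219952; subtract (-1.1848207346) → -4.3310012606
(-4.3310012606) ÷ 3 = -1.4436670869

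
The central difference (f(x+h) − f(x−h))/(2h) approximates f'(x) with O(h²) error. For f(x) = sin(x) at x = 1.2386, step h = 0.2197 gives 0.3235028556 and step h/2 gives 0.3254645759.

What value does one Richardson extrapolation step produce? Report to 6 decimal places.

0.326118

Order 2 gives 2^r = 4 and 2^r − 1 = 3.
Numerator 4×A(h/2) − A(h) = 4×0.3254645759 − 0.3235028556 = 0.9783554480
0.9783554480 ÷ 3 = 0.3261184827
Correction |R − A(h/2)| = 6.539e-04; gap |A(h/2) − A(h)| = 1.962e-03.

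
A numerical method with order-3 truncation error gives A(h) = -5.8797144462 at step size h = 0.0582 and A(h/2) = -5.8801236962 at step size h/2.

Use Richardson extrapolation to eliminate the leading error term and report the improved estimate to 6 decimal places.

Order 3 gives 2^r = 8 and 2^r − 1 = 7.
Top: 8(-5.8801236962) − (-5.8797144462) = -41.1612751234
Divide by 2^3 − 1 = 7.
(-41.1612751234) ÷ 7 = -5.8801821605
Shift from A(h/2): −0.0000584643.

-5.880182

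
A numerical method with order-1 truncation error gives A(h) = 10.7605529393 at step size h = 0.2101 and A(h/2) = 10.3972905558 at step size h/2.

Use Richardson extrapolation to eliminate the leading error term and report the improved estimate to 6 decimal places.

10.034028

With r = 1 the leading error scales as h^1, so the weight is 2^1 = 2.
Weighted: 20.7945811116 − 10.7605529393 = 10.0340281723
Extrapolated: 10.0340281723 / 1 = 10.0340281723
Gap between inputs: 3.633e-01; correction applied: −0.3632623835.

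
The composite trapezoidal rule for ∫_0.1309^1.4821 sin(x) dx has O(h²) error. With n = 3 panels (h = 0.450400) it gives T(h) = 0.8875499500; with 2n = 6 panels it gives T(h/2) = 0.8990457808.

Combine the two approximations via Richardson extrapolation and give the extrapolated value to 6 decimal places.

With r = 2 the leading error scales as h^2, so the weight is 2^2 = 4.
Numerator 4·A(h/2) − A(h) = 4·0.8990457808 − 0.8875499500 = 2.7086331732
(4·0.8990457808 − 0.8875499500)/(4 − 1) = 0.9028777244

0.902878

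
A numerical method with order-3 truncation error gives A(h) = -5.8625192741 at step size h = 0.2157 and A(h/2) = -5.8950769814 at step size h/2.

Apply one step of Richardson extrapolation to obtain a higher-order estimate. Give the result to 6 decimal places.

Leading term ∝ h^3; use weight 8 = 2^3.
Top: 8(-5.8950769814) − (-5.8625192741) = -41.2980965771
Denominator 8 − 1 = 7.
Result: -5.8997280824

-5.899728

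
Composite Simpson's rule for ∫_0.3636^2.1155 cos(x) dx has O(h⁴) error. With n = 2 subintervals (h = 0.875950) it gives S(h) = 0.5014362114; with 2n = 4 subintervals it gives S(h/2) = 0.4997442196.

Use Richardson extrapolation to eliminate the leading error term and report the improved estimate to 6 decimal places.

The method has order 4: 2^4 = 16.
Weighted: 7.9959075136 − 0.5014362114 = 7.4944713022
Divide by 2^4 − 1 = 15.
7.4944713022 ÷ 15 = 0.4996314201
Gap between inputs: 1.692e-03; correction applied: −0.0001127995.

0.499631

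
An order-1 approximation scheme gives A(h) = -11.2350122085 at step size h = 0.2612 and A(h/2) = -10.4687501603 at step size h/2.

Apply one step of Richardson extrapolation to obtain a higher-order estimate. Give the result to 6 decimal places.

Leading term ∝ h^1; use weight 2 = 2^1.
Top: 2(-10.4687501603) − (-11.2350122085) = -9.7024881121
Denominator 2 − 1 = 1.
So the Richardson estimate is -9.7024881121.

-9.702488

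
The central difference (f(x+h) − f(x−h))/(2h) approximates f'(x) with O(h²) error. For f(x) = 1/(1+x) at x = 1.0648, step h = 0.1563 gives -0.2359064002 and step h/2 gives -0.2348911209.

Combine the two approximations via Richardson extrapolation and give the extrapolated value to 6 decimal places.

-0.234553

With r = 2 the leading error scales as h^2, so the weight is 2^2 = 4.
Weighted: (-0.9395644836) − (-0.2359064002) = -0.7036580834
Divide by 2^2 − 1 = 3.
Extrapolated: (-0.7036580834) / 3 = -0.2345526945
Gap between inputs: 1.015e-03; correction applied: +0.0003384264.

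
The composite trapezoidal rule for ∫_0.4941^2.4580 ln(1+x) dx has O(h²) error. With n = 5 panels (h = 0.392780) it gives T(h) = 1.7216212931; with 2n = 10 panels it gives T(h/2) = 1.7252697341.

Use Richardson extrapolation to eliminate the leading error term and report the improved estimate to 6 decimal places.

1.726486

Order 2 gives 2^r = 4 and 2^r − 1 = 3.
Weighted: 6.9010789364 − 1.7216212931 = 5.1794576433
Denominator 4 − 1 = 3.
Extrapolated: 5.1794576433 / 3 = 1.7264858811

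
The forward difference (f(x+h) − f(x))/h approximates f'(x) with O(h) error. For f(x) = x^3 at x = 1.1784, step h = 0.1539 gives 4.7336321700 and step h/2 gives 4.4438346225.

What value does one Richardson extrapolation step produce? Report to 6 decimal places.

The method has order 1: 2^1 = 2.
2 × 4.4438346225 = 8.8876692450; subtract 4.7336321700 → 4.1540370750
Divide by 2^1 − 1 = 1.
R = 4.1540370750/1 = 4.1540370750

4.154037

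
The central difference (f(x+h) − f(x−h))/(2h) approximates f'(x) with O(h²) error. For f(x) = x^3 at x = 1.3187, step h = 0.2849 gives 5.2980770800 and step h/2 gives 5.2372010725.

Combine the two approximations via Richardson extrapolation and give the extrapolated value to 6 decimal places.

The method has order 2: 2^2 = 4.
Top: 4(5.2372010725) − (5.2980770800) = 15.6507272100
Divide by 2^2 − 1 = 3.
Result: 5.2169090700

5.216909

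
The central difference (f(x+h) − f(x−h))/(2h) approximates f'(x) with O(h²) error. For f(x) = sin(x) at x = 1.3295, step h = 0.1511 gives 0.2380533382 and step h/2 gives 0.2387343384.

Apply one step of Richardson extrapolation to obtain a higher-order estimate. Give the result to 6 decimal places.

0.238961

r = 2: numerator weight 4, denominator 3.
4×0.2387343384 = 0.9549373536; 0.9549373536 − 0.2380533382 = 0.7168840154
Extrapolated: 0.7168840154 / 3 = 0.2389613385
Gap between inputs: 6.810e-04; correction applied: +0.0002270001.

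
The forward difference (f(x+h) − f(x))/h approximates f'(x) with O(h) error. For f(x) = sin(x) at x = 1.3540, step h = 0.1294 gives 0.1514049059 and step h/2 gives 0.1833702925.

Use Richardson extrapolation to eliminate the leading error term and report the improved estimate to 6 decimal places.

The method has order 1: 2^1 = 2.
2^1·A(h/2) = 0.3667405850; minus A(h) gives 0.2153356791.
Divide by 2^1 − 1 = 1.
Extrapolated: 0.2153356791 / 1 = 0.2153356791

0.215336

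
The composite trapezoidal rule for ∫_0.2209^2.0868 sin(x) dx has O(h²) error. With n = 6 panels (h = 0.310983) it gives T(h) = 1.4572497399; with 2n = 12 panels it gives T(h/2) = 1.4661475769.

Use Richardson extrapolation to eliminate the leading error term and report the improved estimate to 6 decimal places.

Method order is 2; weight 2^2 = 4.
2^2·A(h/2) = 5.8645903076; minus A(h) gives 4.4073405677.
Divide by 2^2 − 1 = 3.
R = 4.4073405677/3 = 1.4691135226
Gap between inputs: 8.898e-03; correction applied: +0.0029659457.

1.469114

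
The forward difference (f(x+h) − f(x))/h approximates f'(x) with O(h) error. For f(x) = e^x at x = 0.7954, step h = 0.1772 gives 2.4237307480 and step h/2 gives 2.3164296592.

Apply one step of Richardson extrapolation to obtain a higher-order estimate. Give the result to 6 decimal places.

2.209129

The method has order 1: 2^1 = 2.
2 × 2.3164296592 = 4.6328593184; subtract 2.4237307480 → 2.2091285704
R = 2.2091285704/1 = 2.2091285704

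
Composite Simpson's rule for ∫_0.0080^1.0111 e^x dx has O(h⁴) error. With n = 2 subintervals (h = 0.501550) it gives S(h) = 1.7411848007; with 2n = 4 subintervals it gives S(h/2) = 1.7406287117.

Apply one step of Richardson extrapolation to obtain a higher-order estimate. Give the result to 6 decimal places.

1.740592

Method order is 4; weight 2^4 = 16.
16·1.7406287117 = 27.8500593872; subtract 1.7411848007 → 26.1088745865
Extrapolated: 26.1088745865 / 15 = 1.7405916391
Gap between inputs: 5.561e-04; correction applied: −0.0000370726.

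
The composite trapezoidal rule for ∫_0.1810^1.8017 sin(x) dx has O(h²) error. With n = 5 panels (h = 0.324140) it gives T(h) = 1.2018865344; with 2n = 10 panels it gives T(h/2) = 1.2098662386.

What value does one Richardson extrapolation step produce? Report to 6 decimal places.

Order 2 gives 2^r = 4 and 2^r − 1 = 3.
Numerator 4×A(h/2) − A(h) = 4×1.2098662386 − 1.2018865344 = 3.6375784200
R = 3.6375784200/3 = 1.2125261400

1.212526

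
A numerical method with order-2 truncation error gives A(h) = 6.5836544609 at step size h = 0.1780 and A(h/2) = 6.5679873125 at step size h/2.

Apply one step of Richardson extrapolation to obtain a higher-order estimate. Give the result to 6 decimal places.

r = 2: numerator weight 4, denominator 3.
4×6.5679873125 − 6.5836544609 = 19.6882947891
Denominator 4 − 1 = 3.
Extrapolated: 19.6882947891 / 3 = 6.5627649297

6.562765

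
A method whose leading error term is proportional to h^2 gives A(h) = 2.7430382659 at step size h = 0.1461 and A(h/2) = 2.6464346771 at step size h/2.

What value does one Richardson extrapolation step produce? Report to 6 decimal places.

r = 2, so 2^r = 4.
4 × 2.6464346771 = 10.5857387084; subtract 2.7430382659 → 7.8427004425
Divide by 2^2 − 1 = 3.
So the Richardson estimate is 2.6142334808.
Correction |R − A(h/2)| = 3.220e-02; gap |A(h/2) − A(h)| = 9.660e-02.

2.614233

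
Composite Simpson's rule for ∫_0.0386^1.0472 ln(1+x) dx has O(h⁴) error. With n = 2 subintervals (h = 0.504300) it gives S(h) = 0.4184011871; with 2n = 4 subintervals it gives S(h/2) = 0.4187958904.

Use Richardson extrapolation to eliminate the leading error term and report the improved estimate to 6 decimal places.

0.418822

With r = 4 the leading error scales as h^4, so the weight is 2^4 = 16.
2^4·A(h/2) = 6.7007342464; minus A(h) gives 6.2823330593.
6.2823330593 ÷ 15 = 0.4188222040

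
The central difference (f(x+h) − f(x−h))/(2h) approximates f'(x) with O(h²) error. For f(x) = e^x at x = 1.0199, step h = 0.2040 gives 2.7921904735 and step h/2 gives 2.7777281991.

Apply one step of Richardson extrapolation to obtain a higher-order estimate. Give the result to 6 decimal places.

2.772907

With r = 2 the leading error scales as h^2, so the weight is 2^2 = 4.
A(h/2) − A(h) = 2.7777281991 − 2.7921904735 = -0.0144622744
Correction (A(h/2) − A(h))/(4 − 1) = (-0.0144622744)/3 = -0.0048207581
R = 2.7777281991 − 0.0048207581 = 2.7729074410
Shift from A(h/2): −0.0048207581.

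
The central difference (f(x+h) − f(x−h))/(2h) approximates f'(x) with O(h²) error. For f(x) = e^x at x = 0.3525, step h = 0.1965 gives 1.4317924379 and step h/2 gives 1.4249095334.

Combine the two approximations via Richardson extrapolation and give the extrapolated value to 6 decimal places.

1.422615

Error is O(h^2); halving h shrinks it by 2^2 = 4.
4*1.4249095334 − 1.4317924379 = 4.2678456957
Divide by 2^2 − 1 = 3.
(4*1.4249095334 − 1.4317924379)/(4 − 1) = 1.4226152319
Gap between inputs: 6.883e-03; correction applied: −0.0022943015.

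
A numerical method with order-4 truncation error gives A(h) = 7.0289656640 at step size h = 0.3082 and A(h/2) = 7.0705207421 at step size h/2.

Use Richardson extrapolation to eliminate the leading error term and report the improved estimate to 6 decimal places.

Leading term ∝ h^4; use weight 16 = 2^4.
Weighted: 113.1283318736 − 7.0289656640 = 106.0993662096
R = 106.0993662096/15 = 7.0732910806

7.073291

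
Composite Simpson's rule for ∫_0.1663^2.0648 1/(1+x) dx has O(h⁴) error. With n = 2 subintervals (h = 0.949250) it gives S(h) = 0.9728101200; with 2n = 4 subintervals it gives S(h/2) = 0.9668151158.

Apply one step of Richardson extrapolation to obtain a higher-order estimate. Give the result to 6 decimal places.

0.966415

r = 4: numerator weight 16, denominator 15.
16*0.9668151158 = 15.4690418528; subtract 0.9728101200 → 14.4962317328
Denominator 16 − 1 = 15.
14.4962317328 ÷ 15 = 0.9664154489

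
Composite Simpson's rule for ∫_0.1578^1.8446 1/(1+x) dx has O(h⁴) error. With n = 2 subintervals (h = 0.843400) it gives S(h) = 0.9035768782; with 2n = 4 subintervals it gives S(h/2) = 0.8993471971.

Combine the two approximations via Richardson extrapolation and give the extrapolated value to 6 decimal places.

Error is O(h^4); halving h shrinks it by 2^4 = 16.
2^4*A(h/2) = 14.3895551536; minus A(h) gives 13.4859782754.
Denominator 16 − 1 = 15.
Extrapolated: 13.4859782754 / 15 = 0.8990652184
Correction |R − A(h/2)| = 2.820e-04; gap |A(h/2) − A(h)| = 4.230e-03.

0.899065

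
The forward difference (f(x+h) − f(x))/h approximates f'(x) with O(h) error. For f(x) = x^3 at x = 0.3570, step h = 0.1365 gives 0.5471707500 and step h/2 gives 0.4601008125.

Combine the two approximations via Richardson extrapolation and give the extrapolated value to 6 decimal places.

0.373031

Leading term ∝ h^1; use weight 2 = 2^1.
Difference of the inputs: 0.4601008125 − 0.5471707500 = -0.0870699375
Divide by 2^1 − 1 = 1: (-0.0870699375)/1 = -0.0870699375
R = 0.4601008125 − 0.0870699375 = 0.3730308750
Gap between inputs: 8.707e-02; correction applied: −0.0870699375.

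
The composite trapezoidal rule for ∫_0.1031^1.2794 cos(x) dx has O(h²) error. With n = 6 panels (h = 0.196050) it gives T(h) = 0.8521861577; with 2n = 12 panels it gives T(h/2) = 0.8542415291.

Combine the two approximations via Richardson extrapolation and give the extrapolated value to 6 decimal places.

0.854927

Method order is 2; weight 2^2 = 4.
2^2 × A(h/2) = 3.4169661164; minus A(h) gives 2.5647799587.
Denominator 4 − 1 = 3.
R = 2.5647799587/3 = 0.8549266529
Shift from A(h/2): +0.0006851238.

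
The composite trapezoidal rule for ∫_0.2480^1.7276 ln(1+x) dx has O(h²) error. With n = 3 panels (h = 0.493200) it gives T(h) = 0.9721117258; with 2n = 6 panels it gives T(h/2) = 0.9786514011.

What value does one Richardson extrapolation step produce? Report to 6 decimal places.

Order 2 gives 2^r = 4 and 2^r − 1 = 3.
Top: 4(0.9786514011) − (0.9721117258) = 2.9424938786
(4*0.9786514011 − 0.9721117258)/(4 − 1) = 0.9808312929

0.980831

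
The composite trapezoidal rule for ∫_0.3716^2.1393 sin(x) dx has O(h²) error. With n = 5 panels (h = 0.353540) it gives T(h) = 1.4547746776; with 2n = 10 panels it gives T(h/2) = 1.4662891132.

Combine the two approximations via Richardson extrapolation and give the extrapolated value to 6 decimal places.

1.470127

With r = 2 the leading error scales as h^2, so the weight is 2^2 = 4.
4*1.4662891132 = 5.8651564528; 5.8651564528 − 1.4547746776 = 4.4103817752
Denominator 4 − 1 = 3.
4.4103817752 ÷ 3 = 1.4701272584
Gap between inputs: 1.151e-02; correction applied: +0.0038381452.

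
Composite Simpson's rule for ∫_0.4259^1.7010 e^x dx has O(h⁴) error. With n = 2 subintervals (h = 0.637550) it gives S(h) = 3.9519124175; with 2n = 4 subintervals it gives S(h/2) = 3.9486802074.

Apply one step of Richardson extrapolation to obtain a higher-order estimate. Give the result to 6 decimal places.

3.948465

r = 4: numerator weight 16, denominator 15.
16*3.9486802074 − 3.9519124175 = 59.2269709009
59.2269709009 ÷ 15 = 3.9484647267
Shift from A(h/2): −0.0002154807.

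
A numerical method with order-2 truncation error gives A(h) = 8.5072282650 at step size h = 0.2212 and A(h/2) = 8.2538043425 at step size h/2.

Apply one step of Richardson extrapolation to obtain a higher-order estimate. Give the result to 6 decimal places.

With r = 2 the leading error scales as h^2, so the weight is 2^2 = 4.
2^2 × A(h/2) = 33.0152173700; minus A(h) gives 24.5079891050.
R = 24.5079891050/3 = 8.1693297017

8.169330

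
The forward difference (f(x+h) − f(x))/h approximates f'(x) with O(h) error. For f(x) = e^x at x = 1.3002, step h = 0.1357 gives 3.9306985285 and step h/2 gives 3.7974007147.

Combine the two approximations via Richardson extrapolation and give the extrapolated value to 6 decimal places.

Order 1 gives 2^r = 2 and 2^r − 1 = 1.
2·3.7974007147 − 3.9306985285 = 3.6641029009
R = 3.6641029009/1 = 3.6641029009

3.664103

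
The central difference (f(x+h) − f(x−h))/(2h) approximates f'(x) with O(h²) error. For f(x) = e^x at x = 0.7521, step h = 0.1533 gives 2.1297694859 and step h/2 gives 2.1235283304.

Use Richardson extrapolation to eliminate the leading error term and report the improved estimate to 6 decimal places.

With r = 2 the leading error scales as h^2, so the weight is 2^2 = 4.
Top: 4(2.1235283304) − (2.1297694859) = 6.3643438357
Denominator 4 − 1 = 3.
6.3643438357 ÷ 3 = 2.1214479452

2.121448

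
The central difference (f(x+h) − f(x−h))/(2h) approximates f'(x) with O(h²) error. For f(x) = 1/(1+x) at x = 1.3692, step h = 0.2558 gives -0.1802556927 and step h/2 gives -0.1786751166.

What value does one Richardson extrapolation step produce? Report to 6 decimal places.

r = 2, so 2^r = 4.
4×(-0.1786751166) − (-0.1802556927) = -0.5344447737
Denominator 4 − 1 = 3.
(4×(-0.1786751166) − (-0.1802556927))/(4 − 1) = -0.1781482579

-0.178148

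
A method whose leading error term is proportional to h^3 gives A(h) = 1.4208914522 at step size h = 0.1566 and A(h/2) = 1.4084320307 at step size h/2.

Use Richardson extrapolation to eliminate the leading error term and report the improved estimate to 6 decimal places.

With r = 3 the leading error scales as h^3, so the weight is 2^3 = 8.
Difference of the inputs: 1.4084320307 − 1.4208914522 = -0.0124594215
Correction (A(h/2) − A(h))/(8 − 1) = (-0.0124594215)/7 = -0.0017799174
R = 1.4084320307 − 0.0017799174 = 1.4066521133

1.406652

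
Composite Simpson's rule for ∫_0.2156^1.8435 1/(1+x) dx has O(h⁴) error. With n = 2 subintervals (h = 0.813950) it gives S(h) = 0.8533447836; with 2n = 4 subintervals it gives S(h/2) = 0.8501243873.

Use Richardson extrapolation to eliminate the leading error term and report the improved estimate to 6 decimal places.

r = 4, so 2^r = 16.
16*0.8501243873 − 0.8533447836 = 12.7486454132
Denominator 16 − 1 = 15.
R = 12.7486454132/15 = 0.8499096942
Shift from A(h/2): −0.0002146931.

0.849910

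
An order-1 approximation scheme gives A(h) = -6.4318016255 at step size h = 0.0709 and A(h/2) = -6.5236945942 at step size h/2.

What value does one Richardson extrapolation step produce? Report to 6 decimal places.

Leading term ∝ h^1; use weight 2 = 2^1.
2×(-6.5236945942) = -13.0473891884; (-13.0473891884) − (-6.4318016255) = -6.6155875629
R = (-6.6155875629)/1 = -6.6155875629

-6.615588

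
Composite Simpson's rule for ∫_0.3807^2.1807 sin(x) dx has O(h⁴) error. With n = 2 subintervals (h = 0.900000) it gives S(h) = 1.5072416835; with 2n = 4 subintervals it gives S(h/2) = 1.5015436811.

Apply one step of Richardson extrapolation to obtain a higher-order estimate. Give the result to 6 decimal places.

1.501164

Order 4 gives 2^r = 16 and 2^r − 1 = 15.
16×1.5015436811 = 24.0246988976; 24.0246988976 − 1.5072416835 = 22.5174572141
Divide by 2^4 − 1 = 15.
(16×1.5015436811 − 1.5072416835)/(16 − 1) = 1.5011638143
Shift from A(h/2): −0.0003798668.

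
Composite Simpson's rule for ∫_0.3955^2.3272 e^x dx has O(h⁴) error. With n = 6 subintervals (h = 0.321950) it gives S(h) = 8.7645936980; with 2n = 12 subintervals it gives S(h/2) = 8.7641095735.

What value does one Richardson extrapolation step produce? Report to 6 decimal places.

Method order is 4; weight 2^4 = 16.
A(h/2) − A(h) = 8.7641095735 − 8.7645936980 = -0.0004841245
Divide by 2^4 − 1 = 15: (-0.0004841245)/15 = -0.0000322750
R = 8.7641095735 − 0.0000322750 = 8.7640772985
Shift from A(h/2): −0.0000322750.

8.764077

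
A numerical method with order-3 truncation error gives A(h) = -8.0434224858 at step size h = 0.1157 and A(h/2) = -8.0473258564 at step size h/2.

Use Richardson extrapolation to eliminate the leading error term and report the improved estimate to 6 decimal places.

-8.047883

Error is O(h^3); halving h shrinks it by 2^3 = 8.
Weighted: (-64.3786068512) − (-8.0434224858) = -56.3351843654
(8·(-8.0473258564) − (-8.0434224858))/(8 − 1) = -8.0478834808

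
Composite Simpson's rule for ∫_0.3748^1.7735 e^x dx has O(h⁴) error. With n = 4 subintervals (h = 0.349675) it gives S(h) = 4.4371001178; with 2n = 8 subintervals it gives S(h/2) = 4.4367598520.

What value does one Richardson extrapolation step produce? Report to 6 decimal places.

4.436737

r = 4, so 2^r = 16.
Numerator 16·A(h/2) − A(h) = 16·4.4367598520 − 4.4371001178 = 66.5510575142
Denominator 16 − 1 = 15.
Result: 4.4367371676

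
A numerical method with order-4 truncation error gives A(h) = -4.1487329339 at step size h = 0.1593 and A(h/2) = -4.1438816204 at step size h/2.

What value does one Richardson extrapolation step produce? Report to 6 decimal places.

Error is O(h^4); halving h shrinks it by 2^4 = 16.
16 × (-4.1438816204) = -66.3021059264; subtract (-4.1487329339) → -62.1533729925
R = (-62.1533729925)/15 = -4.1435581995

-4.143558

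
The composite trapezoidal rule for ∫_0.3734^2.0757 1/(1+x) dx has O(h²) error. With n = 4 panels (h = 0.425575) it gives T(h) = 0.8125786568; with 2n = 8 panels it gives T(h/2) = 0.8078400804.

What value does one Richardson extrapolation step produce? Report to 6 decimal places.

0.806261

r = 2: numerator weight 4, denominator 3.
4*0.8078400804 = 3.2313603216; 3.2313603216 − 0.8125786568 = 2.4187816648
Divide by 2^2 − 1 = 3.
Extrapolated: 2.4187816648 / 3 = 0.8062605549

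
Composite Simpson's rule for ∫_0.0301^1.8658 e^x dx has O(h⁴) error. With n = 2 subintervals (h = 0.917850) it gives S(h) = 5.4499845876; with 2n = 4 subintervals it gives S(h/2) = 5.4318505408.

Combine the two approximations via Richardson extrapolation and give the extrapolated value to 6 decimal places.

5.430642

Leading term ∝ h^4; use weight 16 = 2^4.
Difference of the inputs: 5.4318505408 − 5.4499845876 = -0.0181340468
Correction (A(h/2) − A(h))/(16 − 1) = (-0.0181340468)/15 = -0.0012089365
R = 5.4318505408 − 0.0012089365 = 5.4306416043
Shift from A(h/2): −0.0012089365.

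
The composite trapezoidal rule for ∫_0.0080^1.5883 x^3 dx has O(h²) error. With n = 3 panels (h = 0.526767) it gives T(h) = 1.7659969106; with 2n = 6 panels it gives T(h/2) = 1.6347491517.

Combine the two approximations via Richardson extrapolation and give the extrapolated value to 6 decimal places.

1.591000

r = 2, so 2^r = 4.
Numerator 4·A(h/2) − A(h) = 4·1.6347491517 − 1.7659969106 = 4.7729996962
Denominator 4 − 1 = 3.
Result: 1.5909998987
Gap between inputs: 1.312e-01; correction applied: −0.0437492530.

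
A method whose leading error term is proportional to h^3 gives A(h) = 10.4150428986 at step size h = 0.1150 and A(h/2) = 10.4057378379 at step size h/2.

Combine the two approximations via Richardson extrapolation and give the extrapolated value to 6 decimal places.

10.404409

Order 3 gives 2^r = 8 and 2^r − 1 = 7.
Top: 8(10.4057378379) − (10.4150428986) = 72.8308598046
R = 72.8308598046/7 = 10.4044085435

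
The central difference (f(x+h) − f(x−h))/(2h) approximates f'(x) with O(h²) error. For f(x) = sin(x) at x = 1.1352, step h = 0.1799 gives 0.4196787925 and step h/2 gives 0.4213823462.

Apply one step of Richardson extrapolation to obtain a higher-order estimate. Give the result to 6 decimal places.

With r = 2 the leading error scales as h^2, so the weight is 2^2 = 4.
2^2·A(h/2) = 1.6855293848; minus A(h) gives 1.2658505923.
Divide by 2^2 − 1 = 3.
Extrapolated: 1.2658505923 / 3 = 0.4219501974

0.421950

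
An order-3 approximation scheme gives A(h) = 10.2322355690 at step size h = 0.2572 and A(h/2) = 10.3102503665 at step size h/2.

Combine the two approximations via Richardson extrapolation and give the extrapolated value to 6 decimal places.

Leading term ∝ h^3; use weight 8 = 2^3.
Numerator 8 × A(h/2) − A(h) = 8 × 10.3102503665 − 10.2322355690 = 72.2497673630
(8 × 10.3102503665 − 10.2322355690)/(8 − 1) = 10.3213953376

10.321395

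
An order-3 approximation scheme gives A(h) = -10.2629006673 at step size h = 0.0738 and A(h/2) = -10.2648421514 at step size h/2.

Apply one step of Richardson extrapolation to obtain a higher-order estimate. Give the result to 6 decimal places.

Leading term ∝ h^3; use weight 8 = 2^3.
Weighted: (-82.1187372112) − (-10.2629006673) = -71.8558365439
(8·(-10.2648421514) − (-10.2629006673))/(8 − 1) = -10.2651195063

-10.265120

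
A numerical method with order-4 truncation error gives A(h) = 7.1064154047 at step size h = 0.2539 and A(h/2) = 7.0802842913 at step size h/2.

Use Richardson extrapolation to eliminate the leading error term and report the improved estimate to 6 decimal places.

Error is O(h^4); halving h shrinks it by 2^4 = 16.
Difference of the inputs: 7.0802842913 − 7.1064154047 = -0.0261311134
Correction (A(h/2) − A(h))/(16 − 1) = (-0.0261311134)/15 = -0.0017420742
R = 7.0802842913 − 0.0017420742 = 7.0785422171

7.078542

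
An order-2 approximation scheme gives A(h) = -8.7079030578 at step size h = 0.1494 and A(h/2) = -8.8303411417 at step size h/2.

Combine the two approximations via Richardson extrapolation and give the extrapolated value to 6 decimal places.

-8.871154

The method has order 2: 2^2 = 4.
2^2×A(h/2) = -35.3213645668; minus A(h) gives -26.6134615090.
(-26.6134615090) ÷ 3 = -8.8711538363
Gap between inputs: 1.224e-01; correction applied: −0.0408126946.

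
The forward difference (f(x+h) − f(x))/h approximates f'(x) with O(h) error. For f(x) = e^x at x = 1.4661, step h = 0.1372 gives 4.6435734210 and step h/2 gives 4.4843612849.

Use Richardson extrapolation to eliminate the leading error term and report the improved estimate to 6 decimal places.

With r = 1 the leading error scales as h^1, so the weight is 2^1 = 2.
Top: 2(4.4843612849) − (4.6435734210) = 4.3251491488
Denominator 2 − 1 = 1.
(2·4.4843612849 − 4.6435734210)/(2 − 1) = 4.3251491488

4.325149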